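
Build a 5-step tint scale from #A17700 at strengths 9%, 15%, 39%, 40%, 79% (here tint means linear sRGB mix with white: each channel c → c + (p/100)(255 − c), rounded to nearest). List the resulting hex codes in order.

#A17700 is rgb(161, 119, 0).
9%: (161 + 8.46 = 169.46→169, 119 + 12.24 = 131.24→131, 0 + 22.95 = 22.95→23) → #A98317
15%: (161 + 14.1 = 175.1→175, 119 + 20.4 = 139.4→139, 0 + 38.25 = 38.25→38) → #AF8B26
39%: (161 + 36.66 = 197.66→198, 119 + 53.04 = 172.04→172, 0 + 99.45 = 99.45→99) → #C6AC63
40%: (161 + 37.6 = 198.6→199, 119 + 54.4 = 173.4→173, 0 + 102 = 102→102) → #C7AD66
79%: (161 + 74.26 = 235.26→235, 119 + 107.44 = 226.44→226, 0 + 201.45 = 201.45→201) → #EBE2C9

#A98317, #AF8B26, #C6AC63, #C7AD66, #EBE2C9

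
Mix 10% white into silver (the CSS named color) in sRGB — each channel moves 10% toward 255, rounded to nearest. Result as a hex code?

CSS silver is rgb(192, 192, 192).
A 10% tint moves each channel 10% toward 255:
  R: 192 + 0.1×(255−192) = 192 + 6.3 = 198.3 → 198
  G: 192 + 6.3 = 198.3 → 198
  B: 192 + 0.1×(255−192) = 192 + 6.3 = 198.3 → 198
rgb(198, 198, 198) = #C6C6C6.

#C6C6C6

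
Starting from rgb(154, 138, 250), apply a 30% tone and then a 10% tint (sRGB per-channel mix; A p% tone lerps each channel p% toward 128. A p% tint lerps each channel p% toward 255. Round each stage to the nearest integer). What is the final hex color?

Lerp each channel 30% toward 128:
  R: 154 + 0.3×(128−154) = 154 − 7.8 = 146.2 → 146
  G: 138 − 3 = 135 → 135
  B: 250 + 0.3×(128−250) = 250 − 36.6 = 213.4 → 213
After the tone: rgb(146, 135, 213) = #9287d5.
Per channel, c → c + 0.1(255 − c):
  R: 146 + 0.1×(255−146) = 146 + 10.9 = 156.9 → 157
  G: 135 + 12 = 147 → 147
  B: 213 + 4.2 = 217.2 → 217
rgb(157, 147, 217) = #9d93d9.

#9d93d9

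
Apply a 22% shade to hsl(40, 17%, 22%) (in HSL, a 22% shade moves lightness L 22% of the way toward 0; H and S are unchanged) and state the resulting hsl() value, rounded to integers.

L moves 22% from 22 toward 0: 22 − 4.84 = 17.16 → 17.
H and S are unchanged.

hsl(40, 17%, 17%)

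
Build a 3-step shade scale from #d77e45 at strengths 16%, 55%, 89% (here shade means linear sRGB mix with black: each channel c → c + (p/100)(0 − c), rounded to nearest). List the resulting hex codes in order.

#d77e45 is rgb(215, 126, 69).
16%: (215 − 34.4 = 180.6→181, 126 − 20.16 = 105.84→106, 69 − 11.04 = 57.96→58) → #b56a3a
55%: (215 − 118.25 = 96.75→97, 126 − 69.3 = 56.7→57, 69 − 37.95 = 31.05→31) → #61391f
89%: (215 − 191.35 = 23.65→24, 126 − 112.14 = 13.86→14, 69 − 61.41 = 7.59→8) → #180e08

#b56a3a, #61391f, #180e08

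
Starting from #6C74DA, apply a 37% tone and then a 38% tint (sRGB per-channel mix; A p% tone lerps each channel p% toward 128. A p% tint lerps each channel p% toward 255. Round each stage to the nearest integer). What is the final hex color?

#A8ABD4

#6C74DA is rgb(108, 116, 218).
Per channel, c → c + 0.37(128 − c):
  R: 108 + 0.37×(128−108) = 108 + 7.4 = 115.4 → 115
  G: 116 + 4.44 = 120.44 → 120
  B: 218 + 0.37×(128−218) = 218 − 33.3 = 184.7 → 185
After the tone: rgb(115, 120, 185) = #7378B9.
Per channel, c → c + 0.38(255 − c):
  R: 115 + 53.2 = 168.2 → 168
  G: 120 + 0.38×(255−120) = 120 + 51.3 = 171.3 → 171
  B: 185 + 26.6 = 211.6 → 212
rgb(168, 171, 212) = #A8ABD4.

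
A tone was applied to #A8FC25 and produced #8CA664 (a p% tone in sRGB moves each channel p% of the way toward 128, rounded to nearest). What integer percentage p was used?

69%

#A8FC25 is rgb(168, 252, 37); #8CA664 is rgb(140, 166, 100).
On the G channel (widest range): 166 ≈ 252 + (p/100)(128 − 252), so p ≈ 100×(166 − 252)/(128 − 252) = -8600/-124 = 69.35.
p = 69 reproduces all three channels after rounding.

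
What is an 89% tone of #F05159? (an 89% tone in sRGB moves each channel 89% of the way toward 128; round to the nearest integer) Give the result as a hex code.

#8C7B7C

#F05159 is rgb(240, 81, 89).
An 89% tone moves each channel 89% toward 128:
  R: 240 − 99.68 = 140.32 → 140
  G: 81 + 41.83 = 122.83 → 123
  B: 89 + 0.89×(128−89) = 89 + 34.71 = 123.71 → 124
rgb(140, 123, 124) = #8C7B7C.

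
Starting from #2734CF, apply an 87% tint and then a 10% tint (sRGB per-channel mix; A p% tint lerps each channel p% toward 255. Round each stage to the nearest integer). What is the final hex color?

#2734CF is rgb(39, 52, 207).
Lerp each channel 87% toward 255:
  R: 39 + 0.87×(255−39) = 39 + 187.92 = 226.92 → 227
  G: 52 + 176.61 = 228.61 → 229
  B: 207 + 0.87×(255−207) = 207 + 41.76 = 248.76 → 249
After the tint: rgb(227, 229, 249) = #E3E5F9.
Per channel, c → c + 0.1(255 − c):
  R: 227 + 0.1×(255−227) = 227 + 2.8 = 229.8 → 230
  G: 229 + 0.1×(255−229) = 229 + 2.6 = 231.6 → 232
  B: 249 + 0.6 = 249.6 → 250
rgb(230, 232, 250) = #E6E8FA.

#E6E8FA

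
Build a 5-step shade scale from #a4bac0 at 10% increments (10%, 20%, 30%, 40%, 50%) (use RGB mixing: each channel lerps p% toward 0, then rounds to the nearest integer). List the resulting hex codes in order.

#94a7ad, #83959a, #738286, #627073, #525d60

#a4bac0 is rgb(164, 186, 192).
10%: (164 − 16.4 = 147.6→148, 186 − 18.6 = 167.4→167, 192 − 19.2 = 172.8→173) → #94a7ad
20%: (164 − 32.8 = 131.2→131, 186 − 37.2 = 148.8→149, 192 − 38.4 = 153.6→154) → #83959a
30%: (164 − 49.2 = 114.8→115, 186 − 55.8 = 130.2→130, 192 − 57.6 = 134.4→134) → #738286
40%: (164 − 65.6 = 98.4→98, 186 − 74.4 = 111.6→112, 192 − 76.8 = 115.2→115) → #627073
50%: (164 − 82 = 82→82, 186 − 93 = 93→93, 192 − 96 = 96→96) → #525d60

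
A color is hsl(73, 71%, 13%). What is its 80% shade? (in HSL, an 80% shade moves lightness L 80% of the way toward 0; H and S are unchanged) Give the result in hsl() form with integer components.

hsl(73, 71%, 3%)

L moves 80% from 13 toward 0: 13 − 10.4 = 2.6 → 3.
H and S are unchanged.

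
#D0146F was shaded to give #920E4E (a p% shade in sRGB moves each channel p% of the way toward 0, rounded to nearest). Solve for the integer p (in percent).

30%

#D0146F is rgb(208, 20, 111); #920E4E is rgb(146, 14, 78).
On the R channel (widest range): 146 ≈ 208 + (p/100)(0 − 208), so p ≈ 100×(146 − 208)/(0 − 208) = -6200/-208 = 29.81.
p = 30 reproduces all three channels after rounding.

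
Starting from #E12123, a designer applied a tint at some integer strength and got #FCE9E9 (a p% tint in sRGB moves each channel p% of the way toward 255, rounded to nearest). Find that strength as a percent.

#E12123 is rgb(225, 33, 35); #FCE9E9 is rgb(252, 233, 233).
On the G channel (widest range): 233 ≈ 33 + (p/100)(255 − 33), so p ≈ 100×(233 − 33)/(255 − 33) = 20000/222 = 90.09.
p = 90 reproduces all three channels after rounding.

90%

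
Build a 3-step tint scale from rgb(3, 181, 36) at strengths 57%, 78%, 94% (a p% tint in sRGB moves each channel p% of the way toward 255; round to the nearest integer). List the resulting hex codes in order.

#93dfa1, #c8efcf, #f0fbf2

57%: (3 + 143.64 = 146.64→147, 181 + 42.18 = 223.18→223, 36 + 124.83 = 160.83→161) → #93dfa1
78%: (3 + 196.56 = 199.56→200, 181 + 57.72 = 238.72→239, 36 + 170.82 = 206.82→207) → #c8efcf
94%: (3 + 236.88 = 239.88→240, 181 + 69.56 = 250.56→251, 36 + 205.86 = 241.86→242) → #f0fbf2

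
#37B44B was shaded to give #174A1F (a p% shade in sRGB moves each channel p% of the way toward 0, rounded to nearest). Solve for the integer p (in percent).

#37B44B is rgb(55, 180, 75); #174A1F is rgb(23, 74, 31).
On the G channel (widest range): 74 ≈ 180 + (p/100)(0 − 180), so p ≈ 100×(74 − 180)/(0 − 180) = -10600/-180 = 58.89.
p = 59 reproduces all three channels after rounding.

59%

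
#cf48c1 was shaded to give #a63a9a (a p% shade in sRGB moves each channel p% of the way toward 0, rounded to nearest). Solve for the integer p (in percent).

20%

#cf48c1 is rgb(207, 72, 193); #a63a9a is rgb(166, 58, 154).
On the R channel (widest range): 166 ≈ 207 + (p/100)(0 − 207), so p ≈ 100×(166 − 207)/(0 − 207) = -4100/-207 = 19.81.
p = 20 reproduces all three channels after rounding.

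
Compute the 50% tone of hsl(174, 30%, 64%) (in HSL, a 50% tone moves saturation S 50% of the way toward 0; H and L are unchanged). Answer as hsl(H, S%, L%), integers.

hsl(174, 15%, 64%)

S moves 50% from 30 toward 0: 30 − 15 = 15 → 15.
H and L are unchanged.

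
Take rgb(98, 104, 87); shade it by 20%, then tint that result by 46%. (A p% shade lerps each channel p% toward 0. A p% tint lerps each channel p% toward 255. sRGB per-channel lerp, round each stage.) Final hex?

#9FA29B

Lerp each channel 20% toward 0:
  R: 98 + 0.2×(0−98) = 98 − 19.6 = 78.4 → 78
  G: 104 − 20.8 = 83.2 → 83
  B: 87 + 0.2×(0−87) = 87 − 17.4 = 69.6 → 70
After the shade: rgb(78, 83, 70) = #4E5346.
Per channel, c → c + 0.46(255 − c):
  R: 78 + 81.42 = 159.42 → 159
  G: 83 + 79.12 = 162.12 → 162
  B: 70 + 85.1 = 155.1 → 155
rgb(159, 162, 155) = #9FA29B.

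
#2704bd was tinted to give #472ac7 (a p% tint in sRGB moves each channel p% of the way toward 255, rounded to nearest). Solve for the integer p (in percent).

15%

#2704bd is rgb(39, 4, 189); #472ac7 is rgb(71, 42, 199).
On the G channel (widest range): 42 ≈ 4 + (p/100)(255 − 4), so p ≈ 100×(42 − 4)/(255 − 4) = 3800/251 = 15.14.
p = 15 reproduces all three channels after rounding.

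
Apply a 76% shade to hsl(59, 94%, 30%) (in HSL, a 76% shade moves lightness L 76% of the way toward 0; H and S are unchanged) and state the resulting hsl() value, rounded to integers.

L moves 76% from 30 toward 0: 30 − 22.8 = 7.2 → 7.
H and S are unchanged.

hsl(59, 94%, 7%)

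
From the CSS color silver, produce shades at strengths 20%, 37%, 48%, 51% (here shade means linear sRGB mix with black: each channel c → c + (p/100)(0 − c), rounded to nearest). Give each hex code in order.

CSS silver is rgb(192, 192, 192).
20%: (192 − 38.4 = 153.6→154, 192 − 38.4 = 153.6→154, 192 − 38.4 = 153.6→154) → #9A9A9A
37%: (192 − 71.04 = 120.96→121, 192 − 71.04 = 120.96→121, 192 − 71.04 = 120.96→121) → #797979
48%: (192 − 92.16 = 99.84→100, 192 − 92.16 = 99.84→100, 192 − 92.16 = 99.84→100) → #646464
51%: (192 − 97.92 = 94.08→94, 192 − 97.92 = 94.08→94, 192 − 97.92 = 94.08→94) → #5E5E5E

#9A9A9A, #797979, #646464, #5E5E5E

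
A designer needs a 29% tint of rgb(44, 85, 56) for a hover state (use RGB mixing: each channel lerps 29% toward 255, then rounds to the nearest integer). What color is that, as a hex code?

#698672

Lerp each channel 29% toward 255:
  R: 44 + 61.19 = 105.19 → 105
  G: 85 + 0.29×(255−85) = 85 + 49.3 = 134.3 → 134
  B: 56 + 0.29×(255−56) = 56 + 57.71 = 113.71 → 114
rgb(105, 134, 114) = #698672.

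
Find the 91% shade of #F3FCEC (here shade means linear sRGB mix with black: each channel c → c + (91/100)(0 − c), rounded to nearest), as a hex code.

#161715

#F3FCEC is rgb(243, 252, 236).
Lerp each channel 91% toward 0:
  R: 243 + 0.91×(0−243) = 243 − 221.13 = 21.87 → 22
  G: 252 − 229.32 = 22.68 → 23
  B: 236 + 0.91×(0−236) = 236 − 214.76 = 21.24 → 21
rgb(22, 23, 21) = #161715.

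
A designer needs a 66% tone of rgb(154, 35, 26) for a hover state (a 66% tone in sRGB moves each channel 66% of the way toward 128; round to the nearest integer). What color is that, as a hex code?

#89605d

Per channel, c → c + 0.66(128 − c):
  R: 154 + 0.66×(128−154) = 154 − 17.16 = 136.84 → 137
  G: 35 + 61.38 = 96.38 → 96
  B: 26 + 0.66×(128−26) = 26 + 67.32 = 93.32 → 93
rgb(137, 96, 93) = #89605d.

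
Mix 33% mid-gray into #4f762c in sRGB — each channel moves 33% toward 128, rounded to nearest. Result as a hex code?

#5f7948

#4f762c is rgb(79, 118, 44).
A 33% tone moves each channel 33% toward 128:
  R: 79 + 0.33×(128−79) = 79 + 16.17 = 95.17 → 95
  G: 118 + 3.3 = 121.3 → 121
  B: 44 + 27.72 = 71.72 → 72
rgb(95, 121, 72) = #5f7948.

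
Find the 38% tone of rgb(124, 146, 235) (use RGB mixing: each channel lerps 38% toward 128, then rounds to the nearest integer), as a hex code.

#7E8BC2

A 38% tone moves each channel 38% toward 128:
  R: 124 + 0.38×(128−124) = 124 + 1.52 = 125.52 → 126
  G: 146 + 0.38×(128−146) = 146 − 6.84 = 139.16 → 139
  B: 235 − 40.66 = 194.34 → 194
rgb(126, 139, 194) = #7E8BC2.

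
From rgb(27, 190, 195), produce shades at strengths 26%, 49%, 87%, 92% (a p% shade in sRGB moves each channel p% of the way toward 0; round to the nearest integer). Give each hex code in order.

#148D90, #0E6163, #041919, #020F10

26%: (27 − 7.02 = 19.98→20, 190 − 49.4 = 140.6→141, 195 − 50.7 = 144.3→144) → #148D90
49%: (27 − 13.23 = 13.77→14, 190 − 93.1 = 96.9→97, 195 − 95.55 = 99.45→99) → #0E6163
87%: (27 − 23.49 = 3.51→4, 190 − 165.3 = 24.7→25, 195 − 169.65 = 25.35→25) → #041919
92%: (27 − 24.84 = 2.16→2, 190 − 174.8 = 15.2→15, 195 − 179.4 = 15.6→16) → #020F10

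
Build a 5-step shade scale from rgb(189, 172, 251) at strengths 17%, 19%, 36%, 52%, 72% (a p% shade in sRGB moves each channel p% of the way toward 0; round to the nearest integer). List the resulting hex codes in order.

17%: (189 − 32.13 = 156.87→157, 172 − 29.24 = 142.76→143, 251 − 42.67 = 208.33→208) → #9d8fd0
19%: (189 − 35.91 = 153.09→153, 172 − 32.68 = 139.32→139, 251 − 47.69 = 203.31→203) → #998bcb
36%: (189 − 68.04 = 120.96→121, 172 − 61.92 = 110.08→110, 251 − 90.36 = 160.64→161) → #796ea1
52%: (189 − 98.28 = 90.72→91, 172 − 89.44 = 82.56→83, 251 − 130.52 = 120.48→120) → #5b5378
72%: (189 − 136.08 = 52.92→53, 172 − 123.84 = 48.16→48, 251 − 180.72 = 70.28→70) → #353046

#9d8fd0, #998bcb, #796ea1, #5b5378, #353046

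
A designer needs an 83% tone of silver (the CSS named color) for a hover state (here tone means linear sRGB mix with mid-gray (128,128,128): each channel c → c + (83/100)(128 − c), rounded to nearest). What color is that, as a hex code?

CSS silver is rgb(192, 192, 192).
Per channel, c → c + 0.83(128 − c):
  R: 192 − 53.12 = 138.88 → 139
  G: 192 + 0.83×(128−192) = 192 − 53.12 = 138.88 → 139
  B: 192 + 0.83×(128−192) = 192 − 53.12 = 138.88 → 139
rgb(139, 139, 139) = #8b8b8b.

#8b8b8b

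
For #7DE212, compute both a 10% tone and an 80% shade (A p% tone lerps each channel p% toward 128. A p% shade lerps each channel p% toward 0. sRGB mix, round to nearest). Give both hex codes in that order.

#7DE212 is rgb(125, 226, 18).
10% tone:
  R: 125 + 0.1×(128−125) = 125 + 0.3 = 125.3 → 125
  G: 226 − 9.8 = 216.2 → 216
  B: 18 + 0.1×(128−18) = 18 + 11 = 29 → 29
  → #7DD81D
80% shade:
  R: 125 + 0.8×(0−125) = 125 − 100 = 25 → 25
  G: 226 − 180.8 = 45.2 → 45
  B: 18 + 0.8×(0−18) = 18 − 14.4 = 3.6 → 4
  → #192D04

#7DD81D, #192D04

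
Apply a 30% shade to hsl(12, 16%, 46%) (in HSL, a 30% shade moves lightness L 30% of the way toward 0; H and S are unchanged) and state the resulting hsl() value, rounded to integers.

L moves 30% from 46 toward 0: 46 − 13.8 = 32.2 → 32.
H and S are unchanged.

hsl(12, 16%, 32%)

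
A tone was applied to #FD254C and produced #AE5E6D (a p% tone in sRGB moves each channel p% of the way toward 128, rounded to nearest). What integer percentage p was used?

#FD254C is rgb(253, 37, 76); #AE5E6D is rgb(174, 94, 109).
On the R channel (widest range): 174 ≈ 253 + (p/100)(128 − 253), so p ≈ 100×(174 − 253)/(128 − 253) = -7900/-125 = 63.20.
p = 63 reproduces all three channels after rounding.

63%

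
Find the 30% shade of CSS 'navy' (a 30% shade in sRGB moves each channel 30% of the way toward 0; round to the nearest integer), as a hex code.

#00005a

CSS navy is rgb(0, 0, 128).
Lerp each channel 30% toward 0:
  R: 0 + 0 = 0 → 0
  G: 0 + 0.3×(0−0) = 0 + 0 = 0 → 0
  B: 128 − 38.4 = 89.6 → 90
rgb(0, 0, 90) = #00005a.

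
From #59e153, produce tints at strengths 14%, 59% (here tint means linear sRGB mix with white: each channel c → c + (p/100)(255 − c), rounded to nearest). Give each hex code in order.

#70e56b, #bbf3b8

#59e153 is rgb(89, 225, 83).
14%: (89 + 23.24 = 112.24→112, 225 + 4.2 = 229.2→229, 83 + 24.08 = 107.08→107) → #70e56b
59%: (89 + 97.94 = 186.94→187, 225 + 17.7 = 242.7→243, 83 + 101.48 = 184.48→184) → #bbf3b8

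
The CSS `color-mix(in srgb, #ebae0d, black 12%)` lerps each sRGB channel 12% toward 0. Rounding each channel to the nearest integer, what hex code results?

#cf990b

#ebae0d is rgb(235, 174, 13).
A 12% shade moves each channel 12% toward 0:
  R: 235 − 28.2 = 206.8 → 207
  G: 174 − 20.88 = 153.12 → 153
  B: 13 + 0.12×(0−13) = 13 − 1.56 = 11.44 → 11
rgb(207, 153, 11) = #cf990b.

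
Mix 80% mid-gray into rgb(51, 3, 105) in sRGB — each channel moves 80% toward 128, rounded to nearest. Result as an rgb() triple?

rgb(113, 103, 123)

An 80% tone moves each channel 80% toward 128:
  R: 51 + 0.8×(128−51) = 51 + 61.6 = 112.6 → 113
  G: 3 + 0.8×(128−3) = 3 + 100 = 103 → 103
  B: 105 + 18.4 = 123.4 → 123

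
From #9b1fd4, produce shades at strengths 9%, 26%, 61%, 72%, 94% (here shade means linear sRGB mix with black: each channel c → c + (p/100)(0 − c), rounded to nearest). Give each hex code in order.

#8d1cc1, #73179d, #3c0c53, #2b093b, #09020d

#9b1fd4 is rgb(155, 31, 212).
9%: (155 − 13.95 = 141.05→141, 31 − 2.79 = 28.21→28, 212 − 19.08 = 192.92→193) → #8d1cc1
26%: (155 − 40.3 = 114.7→115, 31 − 8.06 = 22.94→23, 212 − 55.12 = 156.88→157) → #73179d
61%: (155 − 94.55 = 60.45→60, 31 − 18.91 = 12.09→12, 212 − 129.32 = 82.68→83) → #3c0c53
72%: (155 − 111.6 = 43.4→43, 31 − 22.32 = 8.68→9, 212 − 152.64 = 59.36→59) → #2b093b
94%: (155 − 145.7 = 9.3→9, 31 − 29.14 = 1.86→2, 212 − 199.28 = 12.72→13) → #09020d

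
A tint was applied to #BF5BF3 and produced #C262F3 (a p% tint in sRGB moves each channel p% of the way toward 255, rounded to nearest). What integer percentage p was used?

#BF5BF3 is rgb(191, 91, 243); #C262F3 is rgb(194, 98, 243).
On the G channel (widest range): 98 ≈ 91 + (p/100)(255 − 91), so p ≈ 100×(98 − 91)/(255 − 91) = 700/164 = 4.27.
p = 4 reproduces all three channels after rounding.

4%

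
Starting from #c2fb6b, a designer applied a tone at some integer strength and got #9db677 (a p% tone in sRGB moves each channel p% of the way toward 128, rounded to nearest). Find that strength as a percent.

#c2fb6b is rgb(194, 251, 107); #9db677 is rgb(157, 182, 119).
On the G channel (widest range): 182 ≈ 251 + (p/100)(128 − 251), so p ≈ 100×(182 − 251)/(128 − 251) = -6900/-123 = 56.10.
p = 56 reproduces all three channels after rounding.

56%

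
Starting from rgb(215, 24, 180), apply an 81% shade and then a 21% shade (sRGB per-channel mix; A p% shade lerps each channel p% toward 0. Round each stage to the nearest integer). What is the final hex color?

#20041b

Lerp each channel 81% toward 0:
  R: 215 − 174.15 = 40.85 → 41
  G: 24 + 0.81×(0−24) = 24 − 19.44 = 4.56 → 5
  B: 180 + 0.81×(0−180) = 180 − 145.8 = 34.2 → 34
After the shade: rgb(41, 5, 34) = #290522.
Per channel, c → c + 0.21(0 − c):
  R: 41 + 0.21×(0−41) = 41 − 8.61 = 32.39 → 32
  G: 5 + 0.21×(0−5) = 5 − 1.05 = 3.95 → 4
  B: 34 + 0.21×(0−34) = 34 − 7.14 = 26.86 → 27
rgb(32, 4, 27) = #20041b.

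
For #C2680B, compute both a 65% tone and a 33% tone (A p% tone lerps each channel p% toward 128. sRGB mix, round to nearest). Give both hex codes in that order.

#C2680B is rgb(194, 104, 11).
65% tone:
  R: 194 − 42.9 = 151.1 → 151
  G: 104 + 0.65×(128−104) = 104 + 15.6 = 119.6 → 120
  B: 11 + 0.65×(128−11) = 11 + 76.05 = 87.05 → 87
  → #977857
33% tone:
  R: 194 − 21.78 = 172.22 → 172
  G: 104 + 0.33×(128−104) = 104 + 7.92 = 111.92 → 112
  B: 11 + 38.61 = 49.61 → 50
  → #AC7032

#977857, #AC7032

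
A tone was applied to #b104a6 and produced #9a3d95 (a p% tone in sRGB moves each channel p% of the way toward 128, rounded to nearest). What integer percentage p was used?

46%

#b104a6 is rgb(177, 4, 166); #9a3d95 is rgb(154, 61, 149).
On the G channel (widest range): 61 ≈ 4 + (p/100)(128 − 4), so p ≈ 100×(61 − 4)/(128 − 4) = 5700/124 = 45.97.
p = 46 reproduces all three channels after rounding.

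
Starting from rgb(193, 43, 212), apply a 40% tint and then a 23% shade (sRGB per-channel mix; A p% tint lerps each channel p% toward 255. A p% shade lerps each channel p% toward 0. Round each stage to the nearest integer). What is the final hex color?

#A863B0

Per channel, c → c + 0.4(255 − c):
  R: 193 + 0.4×(255−193) = 193 + 24.8 = 217.8 → 218
  G: 43 + 84.8 = 127.8 → 128
  B: 212 + 0.4×(255−212) = 212 + 17.2 = 229.2 → 229
After the tint: rgb(218, 128, 229) = #DA80E5.
Lerp each channel 23% toward 0:
  R: 218 − 50.14 = 167.86 → 168
  G: 128 − 29.44 = 98.56 → 99
  B: 229 + 0.23×(0−229) = 229 − 52.67 = 176.33 → 176
rgb(168, 99, 176) = #A863B0.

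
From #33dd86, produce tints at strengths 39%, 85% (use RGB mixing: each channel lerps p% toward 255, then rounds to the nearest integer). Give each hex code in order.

#83eab5, #e0faed

#33dd86 is rgb(51, 221, 134).
39%: (51 + 79.56 = 130.56→131, 221 + 13.26 = 234.26→234, 134 + 47.19 = 181.19→181) → #83eab5
85%: (51 + 173.4 = 224.4→224, 221 + 28.9 = 249.9→250, 134 + 102.85 = 236.85→237) → #e0faed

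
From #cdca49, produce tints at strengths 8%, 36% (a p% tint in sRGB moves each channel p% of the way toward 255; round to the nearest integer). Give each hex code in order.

#d1ce58, #dfdd8b

#cdca49 is rgb(205, 202, 73).
8%: (205 + 4 = 209→209, 202 + 4.24 = 206.24→206, 73 + 14.56 = 87.56→88) → #d1ce58
36%: (205 + 18 = 223→223, 202 + 19.08 = 221.08→221, 73 + 65.52 = 138.52→139) → #dfdd8b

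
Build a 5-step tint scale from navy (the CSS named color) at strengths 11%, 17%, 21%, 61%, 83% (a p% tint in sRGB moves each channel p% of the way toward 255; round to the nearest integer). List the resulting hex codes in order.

#1c1c8e, #2b2b96, #36369b, #9c9ccd, #d4d4e9

CSS navy is rgb(0, 0, 128).
11%: (0 + 28.05 = 28.05→28, 0 + 28.05 = 28.05→28, 128 + 13.97 = 141.97→142) → #1c1c8e
17%: (0 + 43.35 = 43.35→43, 0 + 43.35 = 43.35→43, 128 + 21.59 = 149.59→150) → #2b2b96
21%: (0 + 53.55 = 53.55→54, 0 + 53.55 = 53.55→54, 128 + 26.67 = 154.67→155) → #36369b
61%: (0 + 155.55 = 155.55→156, 0 + 155.55 = 155.55→156, 128 + 77.47 = 205.47→205) → #9c9ccd
83%: (0 + 211.65 = 211.65→212, 0 + 211.65 = 211.65→212, 128 + 105.41 = 233.41→233) → #d4d4e9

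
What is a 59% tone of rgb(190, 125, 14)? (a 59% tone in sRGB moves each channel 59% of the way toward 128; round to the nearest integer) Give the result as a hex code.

#997F51

Per channel, c → c + 0.59(128 − c):
  R: 190 + 0.59×(128−190) = 190 − 36.58 = 153.42 → 153
  G: 125 + 0.59×(128−125) = 125 + 1.77 = 126.77 → 127
  B: 14 + 67.26 = 81.26 → 81
rgb(153, 127, 81) = #997F51.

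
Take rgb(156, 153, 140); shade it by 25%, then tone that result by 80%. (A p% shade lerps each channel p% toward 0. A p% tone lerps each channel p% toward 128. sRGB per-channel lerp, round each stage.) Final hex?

A 25% shade moves each channel 25% toward 0:
  R: 156 + 0.25×(0−156) = 156 − 39 = 117 → 117
  G: 153 − 38.25 = 114.75 → 115
  B: 140 + 0.25×(0−140) = 140 − 35 = 105 → 105
After the shade: rgb(117, 115, 105) = #757369.
Per channel, c → c + 0.8(128 − c):
  R: 117 + 8.8 = 125.8 → 126
  G: 115 + 10.4 = 125.4 → 125
  B: 105 + 0.8×(128−105) = 105 + 18.4 = 123.4 → 123
rgb(126, 125, 123) = #7e7d7b.

#7e7d7b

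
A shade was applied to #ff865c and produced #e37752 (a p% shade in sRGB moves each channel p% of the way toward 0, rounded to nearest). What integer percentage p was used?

11%

#ff865c is rgb(255, 134, 92); #e37752 is rgb(227, 119, 82).
On the R channel (widest range): 227 ≈ 255 + (p/100)(0 − 255), so p ≈ 100×(227 − 255)/(0 − 255) = -2800/-255 = 10.98.
p = 11 reproduces all three channels after rounding.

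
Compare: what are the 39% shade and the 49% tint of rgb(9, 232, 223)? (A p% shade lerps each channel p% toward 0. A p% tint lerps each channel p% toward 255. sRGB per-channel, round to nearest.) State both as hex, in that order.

39% shade:
  R: 9 − 3.51 = 5.49 → 5
  G: 232 − 90.48 = 141.52 → 142
  B: 223 − 86.97 = 136.03 → 136
  → #058E88
49% tint:
  R: 9 + 120.54 = 129.54 → 130
  G: 232 + 0.49×(255−232) = 232 + 11.27 = 243.27 → 243
  B: 223 + 0.49×(255−223) = 223 + 15.68 = 238.68 → 239
  → #82F3EF

#058E88, #82F3EF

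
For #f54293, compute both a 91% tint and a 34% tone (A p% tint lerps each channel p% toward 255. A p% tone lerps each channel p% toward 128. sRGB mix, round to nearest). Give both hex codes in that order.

#f54293 is rgb(245, 66, 147).
91% tint:
  R: 245 + 9.1 = 254.1 → 254
  G: 66 + 0.91×(255−66) = 66 + 171.99 = 237.99 → 238
  B: 147 + 0.91×(255−147) = 147 + 98.28 = 245.28 → 245
  → #feeef5
34% tone:
  R: 245 − 39.78 = 205.22 → 205
  G: 66 + 0.34×(128−66) = 66 + 21.08 = 87.08 → 87
  B: 147 − 6.46 = 140.54 → 141
  → #cd578d

#feeef5, #cd578d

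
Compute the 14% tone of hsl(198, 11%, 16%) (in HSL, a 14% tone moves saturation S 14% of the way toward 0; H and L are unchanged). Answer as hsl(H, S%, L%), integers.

S moves 14% from 11 toward 0: 11 − 1.54 = 9.46 → 9.
H and L are unchanged.

hsl(198, 9%, 16%)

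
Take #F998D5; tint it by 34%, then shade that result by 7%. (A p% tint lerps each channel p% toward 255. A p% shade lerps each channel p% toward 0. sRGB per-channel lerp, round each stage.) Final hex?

#E9AED3

#F998D5 is rgb(249, 152, 213).
A 34% tint moves each channel 34% toward 255:
  R: 249 + 2.04 = 251.04 → 251
  G: 152 + 35.02 = 187.02 → 187
  B: 213 + 0.34×(255−213) = 213 + 14.28 = 227.28 → 227
After the tint: rgb(251, 187, 227) = #FBBBE3.
A 7% shade moves each channel 7% toward 0:
  R: 251 − 17.57 = 233.43 → 233
  G: 187 − 13.09 = 173.91 → 174
  B: 227 + 0.07×(0−227) = 227 − 15.89 = 211.11 → 211
rgb(233, 174, 211) = #E9AED3.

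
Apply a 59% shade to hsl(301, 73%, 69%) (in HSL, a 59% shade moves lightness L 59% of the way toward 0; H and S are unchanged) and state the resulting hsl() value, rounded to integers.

L moves 59% from 69 toward 0: 69 − 40.71 = 28.29 → 28.
H and S are unchanged.

hsl(301, 73%, 28%)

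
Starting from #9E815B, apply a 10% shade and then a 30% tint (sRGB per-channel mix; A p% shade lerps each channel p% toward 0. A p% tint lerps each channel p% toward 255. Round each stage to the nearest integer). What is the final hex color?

#B09E86

#9E815B is rgb(158, 129, 91).
Lerp each channel 10% toward 0:
  R: 158 + 0.1×(0−158) = 158 − 15.8 = 142.2 → 142
  G: 129 − 12.9 = 116.1 → 116
  B: 91 − 9.1 = 81.9 → 82
After the shade: rgb(142, 116, 82) = #8E7452.
Lerp each channel 30% toward 255:
  R: 142 + 0.3×(255−142) = 142 + 33.9 = 175.9 → 176
  G: 116 + 41.7 = 157.7 → 158
  B: 82 + 0.3×(255−82) = 82 + 51.9 = 133.9 → 134
rgb(176, 158, 134) = #B09E86.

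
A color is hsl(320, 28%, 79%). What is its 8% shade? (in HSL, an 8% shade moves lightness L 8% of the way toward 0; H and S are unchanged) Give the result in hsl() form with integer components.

hsl(320, 28%, 73%)

L moves 8% from 79 toward 0: 79 − 6.32 = 72.68 → 73.
H and S are unchanged.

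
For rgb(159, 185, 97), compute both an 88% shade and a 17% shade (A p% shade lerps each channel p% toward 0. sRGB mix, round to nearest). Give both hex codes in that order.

88% shade:
  R: 159 + 0.88×(0−159) = 159 − 139.92 = 19.08 → 19
  G: 185 − 162.8 = 22.2 → 22
  B: 97 − 85.36 = 11.64 → 12
  → #13160C
17% shade:
  R: 159 + 0.17×(0−159) = 159 − 27.03 = 131.97 → 132
  G: 185 − 31.45 = 153.55 → 154
  B: 97 − 16.49 = 80.51 → 81
  → #849A51

#13160C, #849A51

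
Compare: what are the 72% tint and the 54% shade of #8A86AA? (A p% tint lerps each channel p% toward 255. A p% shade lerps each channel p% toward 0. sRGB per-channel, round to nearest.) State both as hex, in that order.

#DEDDE7, #3F3E4E

#8A86AA is rgb(138, 134, 170).
72% tint:
  R: 138 + 0.72×(255−138) = 138 + 84.24 = 222.24 → 222
  G: 134 + 0.72×(255−134) = 134 + 87.12 = 221.12 → 221
  B: 170 + 61.2 = 231.2 → 231
  → #DEDDE7
54% shade:
  R: 138 + 0.54×(0−138) = 138 − 74.52 = 63.48 → 63
  G: 134 − 72.36 = 61.64 → 62
  B: 170 + 0.54×(0−170) = 170 − 91.8 = 78.2 → 78
  → #3F3E4E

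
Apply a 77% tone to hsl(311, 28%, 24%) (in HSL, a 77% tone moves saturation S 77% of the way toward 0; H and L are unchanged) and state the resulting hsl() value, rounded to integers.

S moves 77% from 28 toward 0: 28 − 21.56 = 6.44 → 6.
H and L are unchanged.

hsl(311, 6%, 24%)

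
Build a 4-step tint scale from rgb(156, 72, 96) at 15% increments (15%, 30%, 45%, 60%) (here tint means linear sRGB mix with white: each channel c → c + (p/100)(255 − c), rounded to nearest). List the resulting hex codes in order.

15%: (156 + 14.85 = 170.85→171, 72 + 27.45 = 99.45→99, 96 + 23.85 = 119.85→120) → #AB6378
30%: (156 + 29.7 = 185.7→186, 72 + 54.9 = 126.9→127, 96 + 47.7 = 143.7→144) → #BA7F90
45%: (156 + 44.55 = 200.55→201, 72 + 82.35 = 154.35→154, 96 + 71.55 = 167.55→168) → #C99AA8
60%: (156 + 59.4 = 215.4→215, 72 + 109.8 = 181.8→182, 96 + 95.4 = 191.4→191) → #D7B6BF

#AB6378, #BA7F90, #C99AA8, #D7B6BF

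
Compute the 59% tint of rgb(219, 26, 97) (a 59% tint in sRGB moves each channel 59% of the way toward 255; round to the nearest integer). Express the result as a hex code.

#F0A1BE

Lerp each channel 59% toward 255:
  R: 219 + 0.59×(255−219) = 219 + 21.24 = 240.24 → 240
  G: 26 + 0.59×(255−26) = 26 + 135.11 = 161.11 → 161
  B: 97 + 0.59×(255−97) = 97 + 93.22 = 190.22 → 190
rgb(240, 161, 190) = #F0A1BE.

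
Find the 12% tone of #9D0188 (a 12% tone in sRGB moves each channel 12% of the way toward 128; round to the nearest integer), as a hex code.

#9A1087

#9D0188 is rgb(157, 1, 136).
Per channel, c → c + 0.12(128 − c):
  R: 157 − 3.48 = 153.52 → 154
  G: 1 + 0.12×(128−1) = 1 + 15.24 = 16.24 → 16
  B: 136 − 0.96 = 135.04 → 135
rgb(154, 16, 135) = #9A1087.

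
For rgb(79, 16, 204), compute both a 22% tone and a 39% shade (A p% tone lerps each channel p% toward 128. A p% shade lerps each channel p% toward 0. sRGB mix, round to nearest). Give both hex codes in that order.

22% tone:
  R: 79 + 0.22×(128−79) = 79 + 10.78 = 89.78 → 90
  G: 16 + 24.64 = 40.64 → 41
  B: 204 − 16.72 = 187.28 → 187
  → #5a29bb
39% shade:
  R: 79 + 0.39×(0−79) = 79 − 30.81 = 48.19 → 48
  G: 16 + 0.39×(0−16) = 16 − 6.24 = 9.76 → 10
  B: 204 + 0.39×(0−204) = 204 − 79.56 = 124.44 → 124
  → #300a7c

#5a29bb, #300a7c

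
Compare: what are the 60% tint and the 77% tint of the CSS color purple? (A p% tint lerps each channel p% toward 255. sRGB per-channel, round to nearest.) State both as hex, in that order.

CSS purple is rgb(128, 0, 128).
60% tint:
  R: 128 + 0.6×(255−128) = 128 + 76.2 = 204.2 → 204
  G: 0 + 0.6×(255−0) = 0 + 153 = 153 → 153
  B: 128 + 0.6×(255−128) = 128 + 76.2 = 204.2 → 204
  → #CC99CC
77% tint:
  R: 128 + 97.79 = 225.79 → 226
  G: 0 + 0.77×(255−0) = 0 + 196.35 = 196.35 → 196
  B: 128 + 0.77×(255−128) = 128 + 97.79 = 225.79 → 226
  → #E2C4E2

#CC99CC, #E2C4E2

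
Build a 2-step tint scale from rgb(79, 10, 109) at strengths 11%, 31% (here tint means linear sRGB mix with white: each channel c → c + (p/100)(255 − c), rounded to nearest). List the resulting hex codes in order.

11%: (79 + 19.36 = 98.36→98, 10 + 26.95 = 36.95→37, 109 + 16.06 = 125.06→125) → #62257D
31%: (79 + 54.56 = 133.56→134, 10 + 75.95 = 85.95→86, 109 + 45.26 = 154.26→154) → #86569A

#62257D, #86569A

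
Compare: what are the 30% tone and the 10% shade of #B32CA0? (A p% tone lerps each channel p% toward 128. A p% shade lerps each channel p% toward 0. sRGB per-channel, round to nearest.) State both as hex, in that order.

#A44596, #A12890

#B32CA0 is rgb(179, 44, 160).
30% tone:
  R: 179 − 15.3 = 163.7 → 164
  G: 44 + 0.3×(128−44) = 44 + 25.2 = 69.2 → 69
  B: 160 + 0.3×(128−160) = 160 − 9.6 = 150.4 → 150
  → #A44596
10% shade:
  R: 179 + 0.1×(0−179) = 179 − 17.9 = 161.1 → 161
  G: 44 − 4.4 = 39.6 → 40
  B: 160 + 0.1×(0−160) = 160 − 16 = 144 → 144
  → #A12890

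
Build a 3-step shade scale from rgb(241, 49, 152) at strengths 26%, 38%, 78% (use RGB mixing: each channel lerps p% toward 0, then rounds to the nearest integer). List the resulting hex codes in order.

#b22470, #951e5e, #350b21

26%: (241 − 62.66 = 178.34→178, 49 − 12.74 = 36.26→36, 152 − 39.52 = 112.48→112) → #b22470
38%: (241 − 91.58 = 149.42→149, 49 − 18.62 = 30.38→30, 152 − 57.76 = 94.24→94) → #951e5e
78%: (241 − 187.98 = 53.02→53, 49 − 38.22 = 10.78→11, 152 − 118.56 = 33.44→33) → #350b21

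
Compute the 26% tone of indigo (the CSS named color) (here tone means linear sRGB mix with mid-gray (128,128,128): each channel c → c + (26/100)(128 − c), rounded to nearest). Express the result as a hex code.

CSS indigo is rgb(75, 0, 130).
A 26% tone moves each channel 26% toward 128:
  R: 75 + 13.78 = 88.78 → 89
  G: 0 + 33.28 = 33.28 → 33
  B: 130 + 0.26×(128−130) = 130 − 0.52 = 129.48 → 129
rgb(89, 33, 129) = #592181.

#592181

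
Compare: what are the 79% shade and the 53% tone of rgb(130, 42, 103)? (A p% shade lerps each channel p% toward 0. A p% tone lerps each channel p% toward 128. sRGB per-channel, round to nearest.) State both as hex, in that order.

#1B0916, #815874

79% shade:
  R: 130 − 102.7 = 27.3 → 27
  G: 42 + 0.79×(0−42) = 42 − 33.18 = 8.82 → 9
  B: 103 + 0.79×(0−103) = 103 − 81.37 = 21.63 → 22
  → #1B0916
53% tone:
  R: 130 + 0.53×(128−130) = 130 − 1.06 = 128.94 → 129
  G: 42 + 0.53×(128−42) = 42 + 45.58 = 87.58 → 88
  B: 103 + 0.53×(128−103) = 103 + 13.25 = 116.25 → 116
  → #815874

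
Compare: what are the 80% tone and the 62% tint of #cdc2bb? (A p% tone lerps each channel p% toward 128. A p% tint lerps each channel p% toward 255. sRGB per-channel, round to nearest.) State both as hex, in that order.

#8f8d8c, #ece8e5

#cdc2bb is rgb(205, 194, 187).
80% tone:
  R: 205 + 0.8×(128−205) = 205 − 61.6 = 143.4 → 143
  G: 194 + 0.8×(128−194) = 194 − 52.8 = 141.2 → 141
  B: 187 − 47.2 = 139.8 → 140
  → #8f8d8c
62% tint:
  R: 205 + 0.62×(255−205) = 205 + 31 = 236 → 236
  G: 194 + 0.62×(255−194) = 194 + 37.82 = 231.82 → 232
  B: 187 + 0.62×(255−187) = 187 + 42.16 = 229.16 → 229
  → #ece8e5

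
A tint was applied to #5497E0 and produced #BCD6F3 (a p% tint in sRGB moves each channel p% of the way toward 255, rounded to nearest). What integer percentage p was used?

#5497E0 is rgb(84, 151, 224); #BCD6F3 is rgb(188, 214, 243).
On the R channel (widest range): 188 ≈ 84 + (p/100)(255 − 84), so p ≈ 100×(188 − 84)/(255 − 84) = 10400/171 = 60.82.
p = 61 reproduces all three channels after rounding.

61%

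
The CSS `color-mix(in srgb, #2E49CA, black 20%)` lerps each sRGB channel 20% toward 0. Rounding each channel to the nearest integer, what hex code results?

#2E49CA is rgb(46, 73, 202).
A 20% shade moves each channel 20% toward 0:
  R: 46 + 0.2×(0−46) = 46 − 9.2 = 36.8 → 37
  G: 73 − 14.6 = 58.4 → 58
  B: 202 + 0.2×(0−202) = 202 − 40.4 = 161.6 → 162
rgb(37, 58, 162) = #253AA2.

#253AA2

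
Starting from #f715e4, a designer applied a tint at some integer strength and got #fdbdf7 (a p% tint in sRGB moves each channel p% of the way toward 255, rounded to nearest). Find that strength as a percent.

#f715e4 is rgb(247, 21, 228); #fdbdf7 is rgb(253, 189, 247).
On the G channel (widest range): 189 ≈ 21 + (p/100)(255 − 21), so p ≈ 100×(189 − 21)/(255 − 21) = 16800/234 = 71.79.
p = 72 reproduces all three channels after rounding.

72%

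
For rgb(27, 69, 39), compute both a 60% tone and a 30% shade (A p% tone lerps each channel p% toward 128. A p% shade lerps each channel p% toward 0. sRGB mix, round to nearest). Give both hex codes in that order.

#58685C, #13301B

60% tone:
  R: 27 + 60.6 = 87.6 → 88
  G: 69 + 35.4 = 104.4 → 104
  B: 39 + 0.6×(128−39) = 39 + 53.4 = 92.4 → 92
  → #58685C
30% shade:
  R: 27 − 8.1 = 18.9 → 19
  G: 69 − 20.7 = 48.3 → 48
  B: 39 − 11.7 = 27.3 → 27
  → #13301B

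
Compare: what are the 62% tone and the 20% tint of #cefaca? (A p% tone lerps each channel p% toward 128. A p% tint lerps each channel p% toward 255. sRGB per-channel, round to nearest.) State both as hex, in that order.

#cefaca is rgb(206, 250, 202).
62% tone:
  R: 206 + 0.62×(128−206) = 206 − 48.36 = 157.64 → 158
  G: 250 + 0.62×(128−250) = 250 − 75.64 = 174.36 → 174
  B: 202 + 0.62×(128−202) = 202 − 45.88 = 156.12 → 156
  → #9eae9c
20% tint:
  R: 206 + 0.2×(255−206) = 206 + 9.8 = 215.8 → 216
  G: 250 + 0.2×(255−250) = 250 + 1 = 251 → 251
  B: 202 + 10.6 = 212.6 → 213
  → #d8fbd5

#9eae9c, #d8fbd5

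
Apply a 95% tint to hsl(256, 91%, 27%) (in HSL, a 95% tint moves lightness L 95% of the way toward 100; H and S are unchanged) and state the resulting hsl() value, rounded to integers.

hsl(256, 91%, 96%)

L moves 95% from 27 toward 100: 27 + 69.35 = 96.35 → 96.
H and S are unchanged.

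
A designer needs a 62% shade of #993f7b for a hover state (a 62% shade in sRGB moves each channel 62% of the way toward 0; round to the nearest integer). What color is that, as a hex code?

#3a182f

#993f7b is rgb(153, 63, 123).
Lerp each channel 62% toward 0:
  R: 153 + 0.62×(0−153) = 153 − 94.86 = 58.14 → 58
  G: 63 − 39.06 = 23.94 → 24
  B: 123 − 76.26 = 46.74 → 47
rgb(58, 24, 47) = #3a182f.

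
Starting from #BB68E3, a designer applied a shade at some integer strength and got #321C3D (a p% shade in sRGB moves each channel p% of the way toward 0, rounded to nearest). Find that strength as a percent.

#BB68E3 is rgb(187, 104, 227); #321C3D is rgb(50, 28, 61).
On the B channel (widest range): 61 ≈ 227 + (p/100)(0 − 227), so p ≈ 100×(61 − 227)/(0 − 227) = -16600/-227 = 73.13.
p = 73 reproduces all three channels after rounding.

73%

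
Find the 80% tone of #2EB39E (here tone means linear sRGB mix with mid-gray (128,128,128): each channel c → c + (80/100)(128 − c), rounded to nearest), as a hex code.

#708A86

#2EB39E is rgb(46, 179, 158).
An 80% tone moves each channel 80% toward 128:
  R: 46 + 65.6 = 111.6 → 112
  G: 179 − 40.8 = 138.2 → 138
  B: 158 + 0.8×(128−158) = 158 − 24 = 134 → 134
rgb(112, 138, 134) = #708A86.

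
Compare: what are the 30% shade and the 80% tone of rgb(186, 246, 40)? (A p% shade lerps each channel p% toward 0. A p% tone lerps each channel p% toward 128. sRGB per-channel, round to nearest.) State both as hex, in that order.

#82ac1c, #8c986e

30% shade:
  R: 186 + 0.3×(0−186) = 186 − 55.8 = 130.2 → 130
  G: 246 + 0.3×(0−246) = 246 − 73.8 = 172.2 → 172
  B: 40 − 12 = 28 → 28
  → #82ac1c
80% tone:
  R: 186 + 0.8×(128−186) = 186 − 46.4 = 139.6 → 140
  G: 246 + 0.8×(128−246) = 246 − 94.4 = 151.6 → 152
  B: 40 + 70.4 = 110.4 → 110
  → #8c986e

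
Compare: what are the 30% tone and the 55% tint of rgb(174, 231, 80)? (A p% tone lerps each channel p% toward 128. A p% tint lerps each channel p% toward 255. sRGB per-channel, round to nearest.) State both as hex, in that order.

#a0c85e, #dbf4b0

30% tone:
  R: 174 − 13.8 = 160.2 → 160
  G: 231 + 0.3×(128−231) = 231 − 30.9 = 200.1 → 200
  B: 80 + 14.4 = 94.4 → 94
  → #a0c85e
55% tint:
  R: 174 + 44.55 = 218.55 → 219
  G: 231 + 0.55×(255−231) = 231 + 13.2 = 244.2 → 244
  B: 80 + 0.55×(255−80) = 80 + 96.25 = 176.25 → 176
  → #dbf4b0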